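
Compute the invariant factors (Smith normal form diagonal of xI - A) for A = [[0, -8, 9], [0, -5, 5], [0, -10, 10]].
The Jordan structure of A has elementary divisors x^2, (x - 5). Arranging the block sizes at each eigenvalue in decreasing order and taking row products gives the invariant factors.

Invariant factors (smallest first, each dividing the next): x^2(x - 5).

Check: the last factor x^2(x - 5) is the minimal polynomial, and the product x^2(x - 5) is the characteristic polynomial.

x^2(x - 5)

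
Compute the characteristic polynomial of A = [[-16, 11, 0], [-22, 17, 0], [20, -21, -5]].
xI - A = [[x + 16, -11, 0], [22, x - 17, 0], [-20, 21, x + 5]].

Expanding det(xI - A) along the first row:
det(xI - A) = + (x + 16)·det([[x - 17, 0], [21, x + 5]]) - (-11)·det([[22, 0], [-20, x + 5]]) + (0)·det([[22, x - 17], [-20, 21]]).

Evaluating gives χ_A(x) = x^3 + 4x^2 - 35x - 150 = (x - 6)(x + 5)^2.

χ_A(x) = (x - 6)(x + 5)^2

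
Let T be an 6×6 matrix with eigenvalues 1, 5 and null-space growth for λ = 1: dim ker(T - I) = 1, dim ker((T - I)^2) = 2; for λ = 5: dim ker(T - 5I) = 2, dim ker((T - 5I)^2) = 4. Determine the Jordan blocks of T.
Jordan blocks: (1, 2), (5, 2), (5, 2)

λ = 1: successive nullity increments [1, 1] count blocks of size ≥ k; block sizes are [2].
λ = 5: successive nullity increments [2, 2] count blocks of size ≥ k; block sizes are [2, 2].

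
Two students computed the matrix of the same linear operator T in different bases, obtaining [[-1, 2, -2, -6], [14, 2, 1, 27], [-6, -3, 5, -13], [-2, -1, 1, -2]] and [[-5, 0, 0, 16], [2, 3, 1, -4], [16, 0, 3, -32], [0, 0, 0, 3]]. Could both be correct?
No.

Both have characteristic polynomial (x - 3)^3(x + 5), but the minimal polynomial of A is (x - 3)^3(x + 5) while the minimal polynomial of B is (x - 3)^2(x + 5). The minimal polynomial is a similarity invariant, so A and B are not similar.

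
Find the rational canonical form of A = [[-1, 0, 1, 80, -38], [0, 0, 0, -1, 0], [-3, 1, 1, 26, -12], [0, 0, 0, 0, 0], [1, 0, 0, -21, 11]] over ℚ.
The invariant factors of A (the non-unit diagonal entries of the Smith normal form of xI - A over ℚ[x]) are x^2(x - 4)^2(x - 3), each dividing the next. The characteristic polynomial is their product, x^2(x - 4)^2(x - 3).

The rational canonical form is the block-diagonal matrix of companion matrices C(f_i):
R = [[0, 0, 0, 0, 0], [1, 0, 0, 0, 0], [0, 1, 0, 0, 48], [0, 0, 1, 0, -40], [0, 0, 0, 1, 11]].

R = [[0, 0, 0, 0, 0], [1, 0, 0, 0, 0], [0, 1, 0, 0, 48], [0, 0, 1, 0, -40], [0, 0, 0, 1, 11]]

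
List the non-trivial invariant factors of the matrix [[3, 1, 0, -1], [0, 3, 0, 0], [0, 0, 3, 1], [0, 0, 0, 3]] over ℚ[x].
The Jordan structure of A has elementary divisors (x - 3)^2, (x - 3)^2. Arranging the block sizes at each eigenvalue in decreasing order and taking row products gives the invariant factors.

Invariant factors (smallest first, each dividing the next): (x - 3)^2, (x - 3)^2.

Check: the last factor (x - 3)^2 is the minimal polynomial, and the product (x - 3)^4 is the characteristic polynomial.

(x - 3)^2, (x - 3)^2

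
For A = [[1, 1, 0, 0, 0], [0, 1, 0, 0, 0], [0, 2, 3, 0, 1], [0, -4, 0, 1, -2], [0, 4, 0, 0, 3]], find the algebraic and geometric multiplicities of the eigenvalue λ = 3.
algebraic multiplicity 2, geometric multiplicity 1

The characteristic polynomial is (x - 3)^2(x - 1)^3, so the factor x - 3 appears with exponent 2: the algebraic multiplicity is 2.

rank(A - 3I) = 4, so the eigenspace has dimension 5 - 4 = 1: the geometric multiplicity is 1.

Since 1 < 2, A is not diagonalizable.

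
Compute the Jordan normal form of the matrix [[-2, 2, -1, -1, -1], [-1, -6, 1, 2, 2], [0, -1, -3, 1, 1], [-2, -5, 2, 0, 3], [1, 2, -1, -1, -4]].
J = [[-3, 1, 0, 0, 0], [0, -3, 0, 0, 0], [0, 0, -3, 1, 0], [0, 0, 0, -3, 0], [0, 0, 0, 0, -3]]

The characteristic polynomial is det(xI - A) = (x + 3)^5, so the eigenvalues are -3 (algebraic multiplicity 5).

For λ = -3: rank(A + 3I) = 2, rank((A + 3I)^2) = 0. The eigenspace has dimension 5 - 2 = 3, so there are 3 Jordan blocks; the rank sequence gives block sizes [2, 2, 1].

Assembling the blocks gives the Jordan form J above.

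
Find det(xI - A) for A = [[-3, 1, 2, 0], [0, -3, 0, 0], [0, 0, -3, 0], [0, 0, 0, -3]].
χ_A(x) = (x + 3)^4

xI - A = [[x + 3, -1, -2, 0], [0, x + 3, 0, 0], [0, 0, x + 3, 0], [0, 0, 0, x + 3]].

Expanding det(xI - A) along the first row:
det(xI - A) = + (x + 3)·det([[x + 3, 0, 0], [0, x + 3, 0], [0, 0, x + 3]]) - (-1)·det([[0, 0, 0], [0, x + 3, 0], [0, 0, x + 3]]) + (-2)·det([[0, x + 3, 0], [0, 0, 0], [0, 0, x + 3]]) - (0)·det([[0, x + 3, 0], [0, 0, x + 3], [0, 0, 0]]).

Evaluating gives χ_A(x) = x^4 + 12x^3 + 54x^2 + 108x + 81 = (x + 3)^4.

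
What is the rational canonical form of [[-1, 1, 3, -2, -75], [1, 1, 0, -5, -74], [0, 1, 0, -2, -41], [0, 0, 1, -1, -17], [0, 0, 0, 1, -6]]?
R = [[0, 0, 0, 0, -16], [1, 0, 0, 0, -40], [0, 1, 0, 0, -41], [0, 0, 1, 0, -23], [0, 0, 0, 1, -7]]

The invariant factors of A (the non-unit diagonal entries of the Smith normal form of xI - A over ℚ[x]) are (x + 1)(x^2 + 3x + 4)^2, each dividing the next. The characteristic polynomial is their product, (x + 1)(x^2 + 3x + 4)^2.

The rational canonical form is the block-diagonal matrix of companion matrices C(f_i):
R = [[0, 0, 0, 0, -16], [1, 0, 0, 0, -40], [0, 1, 0, 0, -41], [0, 0, 1, 0, -23], [0, 0, 0, 1, -7]].

Note the characteristic polynomial does not split into linear factors over ℚ, so A has no Jordan form over ℚ; the rational canonical form exists over any field.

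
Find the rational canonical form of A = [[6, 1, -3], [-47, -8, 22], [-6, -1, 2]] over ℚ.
R = [[0, 0, 1], [1, 0, 1], [0, 1, 0]]

The invariant factors of A (the non-unit diagonal entries of the Smith normal form of xI - A over ℚ[x]) are x^3 - x - 1, each dividing the next. The characteristic polynomial is their product, x^3 - x - 1.

The rational canonical form is the block-diagonal matrix of companion matrices C(f_i):
R = [[0, 0, 1], [1, 0, 1], [0, 1, 0]].

Note the characteristic polynomial does not split into linear factors over ℚ, so A has no Jordan form over ℚ; the rational canonical form exists over any field.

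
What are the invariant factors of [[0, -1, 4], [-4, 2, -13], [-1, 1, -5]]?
The Jordan structure of A has elementary divisors (x + 1)^3. Arranging the block sizes at each eigenvalue in decreasing order and taking row products gives the invariant factors.

Invariant factors (smallest first, each dividing the next): (x + 1)^3.

Check: the last factor (x + 1)^3 is the minimal polynomial, and the product (x + 1)^3 is the characteristic polynomial.

(x + 1)^3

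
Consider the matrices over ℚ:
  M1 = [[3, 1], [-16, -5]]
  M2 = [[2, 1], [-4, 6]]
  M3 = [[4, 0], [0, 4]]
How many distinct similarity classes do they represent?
3 classes: {M1}, {M2}, {M3}

Characteristic polynomials: χ_{M1} = (x + 1)^2, χ_{M2} = (x - 4)^2, χ_{M3} = (x - 4)^2.

{M1}: invariant factors (x + 1)^2.

{M2}: invariant factors (x - 4)^2.

{M3}: invariant factors x - 4, x - 4.

Matrices are similar if and only if their invariant-factor lists agree; the partition into similarity classes is {M1}, {M2}, {M3}.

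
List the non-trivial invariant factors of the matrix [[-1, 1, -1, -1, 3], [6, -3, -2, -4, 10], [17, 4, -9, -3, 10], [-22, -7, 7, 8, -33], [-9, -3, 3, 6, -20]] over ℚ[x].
x + 5, (x + 5)^2, (x + 5)^2

The Jordan structure of A has elementary divisors (x + 5)^2, (x + 5)^2, (x + 5). Arranging the block sizes at each eigenvalue in decreasing order and taking row products gives the invariant factors.

Invariant factors (smallest first, each dividing the next): x + 5, (x + 5)^2, (x + 5)^2.

Check: the last factor (x + 5)^2 is the minimal polynomial, and the product (x + 5)^5 is the characteristic polynomial.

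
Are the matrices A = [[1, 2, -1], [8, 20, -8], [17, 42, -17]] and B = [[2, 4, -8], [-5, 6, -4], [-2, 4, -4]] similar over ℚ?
Yes.

Two matrices over a field are similar if and only if they have the same invariant factors.

Both A and B have characteristic polynomial x^2(x - 4) and minimal polynomial x^2(x - 4). Computing further, both have invariant factors x^2(x - 4). Hence A and B are similar.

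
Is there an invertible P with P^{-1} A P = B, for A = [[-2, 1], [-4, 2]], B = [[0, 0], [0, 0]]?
No.

Both have characteristic polynomial x^2, but the minimal polynomial of A is x^2 while the minimal polynomial of B is x. The minimal polynomial is a similarity invariant, so A and B are not similar.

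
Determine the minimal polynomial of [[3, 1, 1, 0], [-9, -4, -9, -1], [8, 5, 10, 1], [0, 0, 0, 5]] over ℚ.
m_A(x) = (x - 5)^2(x - 2)^2

The characteristic polynomial factors as (x - 5)^2(x - 2)^2. The minimal polynomial is ∏(x - λ)^{k_λ} where k_λ is the size of the largest Jordan block at λ.

For λ = 2: rank(A - 2I) = 3, and the largest Jordan block has size 2 (the smallest k with rank((A - 2I)^k) = rank((A - 2I)^(k+1))).
For λ = 5: rank(A - 5I) = 3, and the largest Jordan block has size 2 (the smallest k with rank((A - 5I)^k) = rank((A - 5I)^(k+1))).

So m_A(x) = (x - 5)^2(x - 2)^2.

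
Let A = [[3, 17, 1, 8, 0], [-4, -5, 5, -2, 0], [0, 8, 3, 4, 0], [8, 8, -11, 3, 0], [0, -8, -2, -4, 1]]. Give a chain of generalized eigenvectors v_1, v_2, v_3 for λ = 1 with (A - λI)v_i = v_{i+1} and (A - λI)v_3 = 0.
We seek v_1 ∈ ker((A - I)^3) \ ker((A - I)^2), then set v_{i+1} = (A - I) v_i.

One such chain is v_1 = [[-2, 0, -1, 1, 1]]^T, v_2 = [[3, 1, 2, -3, -2]]^T, v_3 = [[1, -2, 0, 4, 0]]^T. Check: (A - I) v_3 = [[0, 0, 0, 0, 0]]^T = 0.

v_1 = [[-2, 0, -1, 1, 1]]^T, v_2 = [[3, 1, 2, -3, -2]]^T, v_3 = [[1, -2, 0, 4, 0]]^T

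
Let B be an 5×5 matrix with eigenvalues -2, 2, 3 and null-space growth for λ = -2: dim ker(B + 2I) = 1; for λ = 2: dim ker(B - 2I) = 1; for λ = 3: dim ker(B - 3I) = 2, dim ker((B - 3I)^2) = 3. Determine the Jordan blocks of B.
Jordan blocks: (-2, 1), (2, 1), (3, 2), (3, 1)

λ = -2: successive nullity increments [1] count blocks of size ≥ k; block sizes are [1].
λ = 2: successive nullity increments [1] count blocks of size ≥ k; block sizes are [1].
λ = 3: successive nullity increments [2, 1] count blocks of size ≥ k; block sizes are [2, 1].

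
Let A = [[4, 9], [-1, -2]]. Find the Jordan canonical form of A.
J = [[1, 1], [0, 1]]

The characteristic polynomial is det(xI - A) = (x - 1)^2, so the eigenvalues are 1 (algebraic multiplicity 2).

For λ = 1: rank(A - I) = 1, rank((A - I)^2) = 0. The eigenspace has dimension 2 - 1 = 1, so there is 1 Jordan block; the rank sequence gives block sizes [2].

Assembling the blocks gives the Jordan form J above.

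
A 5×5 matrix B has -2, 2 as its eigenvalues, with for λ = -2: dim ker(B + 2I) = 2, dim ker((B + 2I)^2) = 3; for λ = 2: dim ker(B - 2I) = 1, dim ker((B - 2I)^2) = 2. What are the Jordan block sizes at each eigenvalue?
Jordan blocks: (-2, 2), (-2, 1), (2, 2)

λ = -2: successive nullity increments [2, 1] count blocks of size ≥ k; block sizes are [2, 1].
λ = 2: successive nullity increments [1, 1] count blocks of size ≥ k; block sizes are [2].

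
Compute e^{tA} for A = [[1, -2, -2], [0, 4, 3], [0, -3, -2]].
e^{tA} = [[e^{t}, -2*t*e^{t}, -2*t*e^{t}], [0, (3*t + 1)*e^{t}, 3*t*e^{t}], [0, -3*t*e^{t}, (1 - 3*t)*e^{t}]]

A has Jordan form J = [[1, 1, 0], [0, 1, 0], [0, 0, 1]] with A = PJP^{-1}, so e^{tA} = P e^{tJ} P^{-1}.

For a Jordan block J_k(λ), e^{tJ_k(λ)} = e^{λt} · (I + tN + t^2 N^2/2! + ... + t^{k-1} N^{k-1}/(k-1)!) where N is the nilpotent superdiagonal part.

Assembling the blocks and conjugating back gives the entries of e^{tA} as shown above.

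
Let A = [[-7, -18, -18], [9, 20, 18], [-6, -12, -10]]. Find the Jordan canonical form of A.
J = [[-1, 0, 0], [0, 2, 0], [0, 0, 2]]

The characteristic polynomial is det(xI - A) = (x - 2)^2(x + 1), so the eigenvalues are -1 (algebraic multiplicity 1), 2 (algebraic multiplicity 2).

For λ = -1: algebraic multiplicity 1 gives one 1×1 block.

For λ = 2: rank(A - 2I) = 1. The eigenspace has dimension 3 - 1 = 2, so there are 2 Jordan blocks; the rank sequence gives block sizes [1, 1].

Assembling the blocks gives the Jordan form J above.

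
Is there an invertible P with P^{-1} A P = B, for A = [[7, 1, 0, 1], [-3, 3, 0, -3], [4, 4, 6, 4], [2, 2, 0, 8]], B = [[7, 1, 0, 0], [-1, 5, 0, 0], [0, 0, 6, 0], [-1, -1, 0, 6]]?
Two matrices over a field are similar if and only if they have the same invariant factors.

Both A and B have characteristic polynomial (x - 6)^4 and minimal polynomial (x - 6)^2. Computing further, both have invariant factors x - 6, x - 6, (x - 6)^2. Hence A and B are similar.

Yes.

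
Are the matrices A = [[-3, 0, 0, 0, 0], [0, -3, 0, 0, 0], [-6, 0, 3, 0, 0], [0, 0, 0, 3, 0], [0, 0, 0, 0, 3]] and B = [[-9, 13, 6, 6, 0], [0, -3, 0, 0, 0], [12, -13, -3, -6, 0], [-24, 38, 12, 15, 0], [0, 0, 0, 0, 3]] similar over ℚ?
Both have characteristic polynomial (x - 3)^3(x + 3)^2, but the minimal polynomial of A is (x - 3)(x + 3) while the minimal polynomial of B is (x - 3)(x + 3)^2. The minimal polynomial is a similarity invariant, so A and B are not similar.

No.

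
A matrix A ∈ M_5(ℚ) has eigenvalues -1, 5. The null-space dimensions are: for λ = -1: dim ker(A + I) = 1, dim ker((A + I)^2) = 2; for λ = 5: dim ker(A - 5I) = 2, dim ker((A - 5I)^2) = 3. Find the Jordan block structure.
Jordan blocks: (-1, 2), (5, 2), (5, 1)

λ = -1: successive nullity increments [1, 1] count blocks of size ≥ k; block sizes are [2].
λ = 5: successive nullity increments [2, 1] count blocks of size ≥ k; block sizes are [2, 1].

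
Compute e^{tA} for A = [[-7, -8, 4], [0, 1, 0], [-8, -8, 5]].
A has Jordan form J = [[-3, 0, 0], [0, 1, 0], [0, 0, 1]] with A = PJP^{-1}, so e^{tA} = P e^{tJ} P^{-1}.

For a Jordan block J_k(λ), e^{tJ_k(λ)} = e^{λt} · (I + tN + t^2 N^2/2! + ... + t^{k-1} N^{k-1}/(k-1)!) where N is the nilpotent superdiagonal part.

Assembling the blocks and conjugating back gives the entries of e^{tA} as shown above.

e^{tA} = [[-e^{t} + 2*e^{-3*t}, -2*e^{t} + 2*e^{-3*t}, e^{t} - e^{-3*t}], [0, e^{t}, 0], [-2*e^{t} + 2*e^{-3*t}, -2*e^{t} + 2*e^{-3*t}, 2*e^{t} - e^{-3*t}]]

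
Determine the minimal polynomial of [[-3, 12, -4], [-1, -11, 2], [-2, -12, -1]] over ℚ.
m_A(x) = (x + 5)^2

The characteristic polynomial factors as (x + 5)^3. The minimal polynomial is ∏(x - λ)^{k_λ} where k_λ is the size of the largest Jordan block at λ.

For λ = -5: rank(A + 5I) = 1, and the largest Jordan block has size 2 (the smallest k with rank((A + 5I)^k) = rank((A + 5I)^(k+1))).

So m_A(x) = (x + 5)^2.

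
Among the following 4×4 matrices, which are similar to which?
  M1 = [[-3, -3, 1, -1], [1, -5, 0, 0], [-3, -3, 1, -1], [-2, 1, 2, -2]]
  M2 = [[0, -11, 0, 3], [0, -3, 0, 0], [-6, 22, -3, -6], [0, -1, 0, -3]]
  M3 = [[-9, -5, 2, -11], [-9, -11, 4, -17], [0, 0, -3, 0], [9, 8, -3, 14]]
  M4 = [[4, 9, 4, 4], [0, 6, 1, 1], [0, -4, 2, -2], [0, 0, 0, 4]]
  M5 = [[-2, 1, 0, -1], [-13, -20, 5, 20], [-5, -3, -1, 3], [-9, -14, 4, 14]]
3 classes: {M1, M3, M5}, {M2}, {M4}

Characteristic polynomials: χ_{M1} = x(x + 3)^3, χ_{M2} = x(x + 3)^3, χ_{M3} = x(x + 3)^3, χ_{M4} = (x - 4)^4, χ_{M5} = x(x + 3)^3.

{M1, M3, M5}: invariant factors x(x + 3)^3.

{M2}: invariant factors x + 3, x(x + 3)^2.

{M4}: invariant factors x - 4, (x - 4)^3.

Matrices are similar if and only if their invariant-factor lists agree; the partition into similarity classes is {M1, M3, M5}, {M2}, {M4}.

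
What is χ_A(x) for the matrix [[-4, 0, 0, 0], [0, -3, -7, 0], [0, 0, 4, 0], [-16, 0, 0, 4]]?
xI - A = [[x + 4, 0, 0, 0], [0, x + 3, 7, 0], [0, 0, x - 4, 0], [16, 0, 0, x - 4]].

Expanding det(xI - A) along the first row:
det(xI - A) = + (x + 4)·det([[x + 3, 7, 0], [0, x - 4, 0], [0, 0, x - 4]]) - (0)·det([[0, 7, 0], [0, x - 4, 0], [16, 0, x - 4]]) + (0)·det([[0, x + 3, 0], [0, 0, 0], [16, 0, x - 4]]) - (0)·det([[0, x + 3, 7], [0, 0, x - 4], [16, 0, 0]]).

Evaluating gives χ_A(x) = x^4 - x^3 - 28x^2 + 16x + 192 = (x - 4)^2(x + 3)(x + 4).

χ_A(x) = (x - 4)^2(x + 3)(x + 4)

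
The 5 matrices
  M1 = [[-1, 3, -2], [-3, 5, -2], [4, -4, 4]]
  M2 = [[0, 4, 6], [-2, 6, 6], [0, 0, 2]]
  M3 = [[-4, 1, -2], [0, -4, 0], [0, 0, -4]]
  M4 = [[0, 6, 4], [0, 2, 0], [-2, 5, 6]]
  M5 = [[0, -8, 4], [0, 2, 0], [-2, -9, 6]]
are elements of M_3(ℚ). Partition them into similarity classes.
3 classes: {M1, M4, M5}, {M2}, {M3}

Characteristic polynomials: χ_{M1} = (x - 4)(x - 2)^2, χ_{M2} = (x - 4)(x - 2)^2, χ_{M3} = (x + 4)^3, χ_{M4} = (x - 4)(x - 2)^2, χ_{M5} = (x - 4)(x - 2)^2.

{M1, M4, M5}: invariant factors (x - 4)(x - 2)^2.

{M2}: invariant factors x - 2, (x - 4)(x - 2).

{M3}: invariant factors x + 4, (x + 4)^2.

Matrices are similar if and only if their invariant-factor lists agree; the partition into similarity classes is {M1, M4, M5}, {M2}, {M3}.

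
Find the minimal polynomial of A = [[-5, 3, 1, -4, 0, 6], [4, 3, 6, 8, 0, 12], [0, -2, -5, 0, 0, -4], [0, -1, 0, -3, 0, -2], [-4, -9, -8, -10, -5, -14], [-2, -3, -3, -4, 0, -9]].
The characteristic polynomial factors as (x + 3)^3(x + 5)^3. The minimal polynomial is ∏(x - λ)^{k_λ} where k_λ is the size of the largest Jordan block at λ.

For λ = -5: rank(A + 5I) = 4, and the largest Jordan block has size 2 (the smallest k with rank((A + 5I)^k) = rank((A + 5I)^(k+1))).
For λ = -3: rank(A + 3I) = 4, and the largest Jordan block has size 2 (the smallest k with rank((A + 3I)^k) = rank((A + 3I)^(k+1))).

So m_A(x) = (x + 3)^2(x + 5)^2.

m_A(x) = (x + 3)^2(x + 5)^2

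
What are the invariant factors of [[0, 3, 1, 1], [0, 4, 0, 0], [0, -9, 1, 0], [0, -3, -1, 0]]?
x^2(x - 4)(x - 1)

The Jordan structure of A has elementary divisors x^2, (x - 1), (x - 4). Arranging the block sizes at each eigenvalue in decreasing order and taking row products gives the invariant factors.

Invariant factors (smallest first, each dividing the next): x^2(x - 4)(x - 1).

Check: the last factor x^2(x - 4)(x - 1) is the minimal polynomial, and the product x^2(x - 4)(x - 1) is the characteristic polynomial.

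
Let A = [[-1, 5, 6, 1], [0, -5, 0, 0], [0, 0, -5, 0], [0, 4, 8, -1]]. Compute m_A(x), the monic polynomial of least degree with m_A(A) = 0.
The characteristic polynomial factors as (x + 1)^2(x + 5)^2. The minimal polynomial is ∏(x - λ)^{k_λ} where k_λ is the size of the largest Jordan block at λ.

For λ = -5: rank(A + 5I) = 2, and the largest Jordan block has size 1 (the smallest k with rank((A + 5I)^k) = rank((A + 5I)^(k+1))).
For λ = -1: rank(A + I) = 3, and the largest Jordan block has size 2 (the smallest k with rank((A + I)^k) = rank((A + I)^(k+1))).

So m_A(x) = (x + 1)^2(x + 5).

m_A(x) = (x + 1)^2(x + 5)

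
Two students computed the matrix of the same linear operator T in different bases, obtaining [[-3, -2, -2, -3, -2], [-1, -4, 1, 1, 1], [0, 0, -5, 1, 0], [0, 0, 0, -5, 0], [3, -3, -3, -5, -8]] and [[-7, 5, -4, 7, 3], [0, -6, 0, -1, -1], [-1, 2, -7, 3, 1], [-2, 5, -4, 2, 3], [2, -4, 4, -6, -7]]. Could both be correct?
Two matrices over a field are similar if and only if they have the same invariant factors.

Both A and B have characteristic polynomial (x + 5)^5 and minimal polynomial (x + 5)^2. Computing further, both have invariant factors x + 5, (x + 5)^2, (x + 5)^2. Hence A and B are similar.

Yes.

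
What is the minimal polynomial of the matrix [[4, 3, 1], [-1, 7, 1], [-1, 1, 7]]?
m_A(x) = (x - 6)^3

The characteristic polynomial factors as (x - 6)^3. The minimal polynomial is ∏(x - λ)^{k_λ} where k_λ is the size of the largest Jordan block at λ.

For λ = 6: rank(A - 6I) = 2, and the largest Jordan block has size 3 (the smallest k with rank((A - 6I)^k) = rank((A - 6I)^(k+1))).

So m_A(x) = (x - 6)^3.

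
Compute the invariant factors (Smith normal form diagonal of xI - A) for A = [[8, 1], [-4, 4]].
The Jordan structure of A has elementary divisors (x - 6)^2. Arranging the block sizes at each eigenvalue in decreasing order and taking row products gives the invariant factors.

Invariant factors (smallest first, each dividing the next): (x - 6)^2.

Check: the last factor (x - 6)^2 is the minimal polynomial, and the product (x - 6)^2 is the characteristic polynomial.

(x - 6)^2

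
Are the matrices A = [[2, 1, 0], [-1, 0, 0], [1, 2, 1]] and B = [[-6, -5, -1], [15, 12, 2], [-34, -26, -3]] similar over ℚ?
Two matrices over a field are similar if and only if they have the same invariant factors.

Both A and B have characteristic polynomial (x - 1)^3 and minimal polynomial (x - 1)^3. Computing further, both have invariant factors (x - 1)^3. Hence A and B are similar.

Yes.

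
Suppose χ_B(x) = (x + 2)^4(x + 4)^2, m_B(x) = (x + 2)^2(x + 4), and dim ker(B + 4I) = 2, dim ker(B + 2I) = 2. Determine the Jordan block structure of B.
λ = -4: algebraic multiplicity 2 (exponent in χ_B), largest block size 1 (exponent in m_B), 2 blocks (geometric multiplicity). These force block sizes [1, 1].
λ = -2: algebraic multiplicity 4 (exponent in χ_B), largest block size 2 (exponent in m_B), 2 blocks (geometric multiplicity). These force block sizes [2, 2].

Jordan blocks: (-4, 1), (-4, 1), (-2, 2), (-2, 2)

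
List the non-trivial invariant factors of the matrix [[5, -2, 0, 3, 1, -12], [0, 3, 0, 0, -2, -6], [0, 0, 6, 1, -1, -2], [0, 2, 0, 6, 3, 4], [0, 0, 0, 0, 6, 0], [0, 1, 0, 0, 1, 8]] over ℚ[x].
The Jordan structure of A has elementary divisors (x - 5), (x - 5), (x - 6)^3, (x - 6). Arranging the block sizes at each eigenvalue in decreasing order and taking row products gives the invariant factors.

Invariant factors (smallest first, each dividing the next): (x - 6)(x - 5), (x - 6)^3(x - 5).

Check: the last factor (x - 6)^3(x - 5) is the minimal polynomial, and the product (x - 6)^4(x - 5)^2 is the characteristic polynomial.

(x - 6)(x - 5), (x - 6)^3(x - 5)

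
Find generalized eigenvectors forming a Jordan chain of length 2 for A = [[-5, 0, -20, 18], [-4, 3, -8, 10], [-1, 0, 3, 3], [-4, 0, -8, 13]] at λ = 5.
v_1 = [[2, 1, 0, 1]]^T, v_2 = [[-2, 0, 1, 0]]^T

We seek v_1 ∈ ker((A - 5I)^2) \ ker(A - 5I), then set v_{i+1} = (A - 5I) v_i.

One such chain is v_1 = [[2, 1, 0, 1]]^T, v_2 = [[-2, 0, 1, 0]]^T. Check: (A - 5I) v_2 = [[0, 0, 0, 0]]^T = 0.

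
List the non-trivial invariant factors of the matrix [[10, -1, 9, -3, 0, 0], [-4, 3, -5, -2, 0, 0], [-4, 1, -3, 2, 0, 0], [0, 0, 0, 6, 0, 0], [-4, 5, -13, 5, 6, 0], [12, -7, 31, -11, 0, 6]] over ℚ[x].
x - 6, x - 6, (x - 6)^2(x - 2)^2

The Jordan structure of A has elementary divisors (x - 2)^2, (x - 6)^2, (x - 6), (x - 6). Arranging the block sizes at each eigenvalue in decreasing order and taking row products gives the invariant factors.

Invariant factors (smallest first, each dividing the next): x - 6, x - 6, (x - 6)^2(x - 2)^2.

Check: the last factor (x - 6)^2(x - 2)^2 is the minimal polynomial, and the product (x - 6)^4(x - 2)^2 is the characteristic polynomial.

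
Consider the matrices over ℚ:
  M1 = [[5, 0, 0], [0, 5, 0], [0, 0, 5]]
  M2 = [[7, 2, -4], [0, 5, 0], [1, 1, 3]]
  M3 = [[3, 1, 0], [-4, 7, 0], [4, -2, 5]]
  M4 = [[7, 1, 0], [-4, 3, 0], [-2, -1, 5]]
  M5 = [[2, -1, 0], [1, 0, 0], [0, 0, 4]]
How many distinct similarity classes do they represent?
Characteristic polynomials: χ_{M1} = (x - 5)^3, χ_{M2} = (x - 5)^3, χ_{M3} = (x - 5)^3, χ_{M4} = (x - 5)^3, χ_{M5} = (x - 4)(x - 1)^2.

{M1}: invariant factors x - 5, x - 5, x - 5.

{M2, M3, M4}: invariant factors x - 5, (x - 5)^2.

{M5}: invariant factors (x - 4)(x - 1)^2.

Matrices are similar if and only if their invariant-factor lists agree; the partition into similarity classes is {M1}, {M2, M3, M4}, {M5}.

3 classes: {M1}, {M2, M3, M4}, {M5}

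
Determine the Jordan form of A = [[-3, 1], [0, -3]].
J = [[-3, 1], [0, -3]]

The characteristic polynomial is det(xI - A) = (x + 3)^2, so the eigenvalues are -3 (algebraic multiplicity 2).

For λ = -3: rank(A + 3I) = 1, rank((A + 3I)^2) = 0. The eigenspace has dimension 2 - 1 = 1, so there is 1 Jordan block; the rank sequence gives block sizes [2].

Assembling the blocks gives the Jordan form J above.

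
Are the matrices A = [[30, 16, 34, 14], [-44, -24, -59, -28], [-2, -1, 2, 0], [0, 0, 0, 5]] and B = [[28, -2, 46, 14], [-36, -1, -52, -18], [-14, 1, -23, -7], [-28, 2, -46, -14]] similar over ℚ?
No.

trace(A) = 13 but trace(B) = -10. The trace is a similarity invariant, so A and B are not similar.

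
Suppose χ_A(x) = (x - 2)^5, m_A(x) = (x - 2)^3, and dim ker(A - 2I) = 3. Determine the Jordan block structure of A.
Jordan blocks: (2, 3), (2, 1), (2, 1)

λ = 2: algebraic multiplicity 5 (exponent in χ_A), largest block size 3 (exponent in m_A), 3 blocks (geometric multiplicity). These force block sizes [3, 1, 1].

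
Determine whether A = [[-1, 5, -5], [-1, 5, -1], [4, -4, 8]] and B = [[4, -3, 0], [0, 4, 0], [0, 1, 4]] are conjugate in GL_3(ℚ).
Two matrices over a field are similar if and only if they have the same invariant factors.

Both A and B have characteristic polynomial (x - 4)^3 and minimal polynomial (x - 4)^2. Computing further, both have invariant factors x - 4, (x - 4)^2. Hence A and B are similar.

Yes.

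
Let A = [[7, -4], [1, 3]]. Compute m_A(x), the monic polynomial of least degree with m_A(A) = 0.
The characteristic polynomial factors as (x - 5)^2. The minimal polynomial is ∏(x - λ)^{k_λ} where k_λ is the size of the largest Jordan block at λ.

For λ = 5: rank(A - 5I) = 1, and the largest Jordan block has size 2 (the smallest k with rank((A - 5I)^k) = rank((A - 5I)^(k+1))).

So m_A(x) = (x - 5)^2.

m_A(x) = (x - 5)^2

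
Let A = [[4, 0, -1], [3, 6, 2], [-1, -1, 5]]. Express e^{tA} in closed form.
e^{tA} = [[(t^2 - t + 1)*e^{5*t}, t^2*e^{5*t}/2, t*(t - 2)*e^{5*t}/2], [t*(3 - t)*e^{5*t}, (-t^2/2 + t + 1)*e^{5*t}, t*(4 - t)*e^{5*t}/2], [t*(-t - 1)*e^{5*t}, t*(-t - 2)*e^{5*t}/2, (2 - t^2)*e^{5*t}/2]]

A has Jordan form J = [[5, 1, 0], [0, 5, 1], [0, 0, 5]] with A = PJP^{-1}, so e^{tA} = P e^{tJ} P^{-1}.

For a Jordan block J_k(λ), e^{tJ_k(λ)} = e^{λt} · (I + tN + t^2 N^2/2! + ... + t^{k-1} N^{k-1}/(k-1)!) where N is the nilpotent superdiagonal part.

Assembling the blocks and conjugating back gives the entries of e^{tA} as shown above.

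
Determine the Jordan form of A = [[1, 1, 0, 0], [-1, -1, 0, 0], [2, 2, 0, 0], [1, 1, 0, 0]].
The characteristic polynomial is det(xI - A) = x^4, so the eigenvalues are 0 (algebraic multiplicity 4).

For λ = 0: rank(A) = 1, rank(A^2) = 0. The eigenspace has dimension 4 - 1 = 3, so there are 3 Jordan blocks; the rank sequence gives block sizes [2, 1, 1].

Assembling the blocks gives the Jordan form J above.

J = [[0, 1, 0, 0], [0, 0, 0, 0], [0, 0, 0, 0], [0, 0, 0, 0]]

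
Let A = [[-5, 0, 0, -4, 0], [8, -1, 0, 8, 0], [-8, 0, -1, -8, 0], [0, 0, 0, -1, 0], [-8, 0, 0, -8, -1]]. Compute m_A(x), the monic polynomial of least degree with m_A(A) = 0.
The characteristic polynomial factors as (x + 1)^4(x + 5). The minimal polynomial is ∏(x - λ)^{k_λ} where k_λ is the size of the largest Jordan block at λ.

For λ = -5: rank(A + 5I) = 4, and the largest Jordan block has size 1 (the smallest k with rank((A + 5I)^k) = rank((A + 5I)^(k+1))).
For λ = -1: rank(A + I) = 1, and the largest Jordan block has size 1 (the smallest k with rank((A + I)^k) = rank((A + I)^(k+1))).

So m_A(x) = (x + 1)(x + 5).

m_A(x) = (x + 1)(x + 5)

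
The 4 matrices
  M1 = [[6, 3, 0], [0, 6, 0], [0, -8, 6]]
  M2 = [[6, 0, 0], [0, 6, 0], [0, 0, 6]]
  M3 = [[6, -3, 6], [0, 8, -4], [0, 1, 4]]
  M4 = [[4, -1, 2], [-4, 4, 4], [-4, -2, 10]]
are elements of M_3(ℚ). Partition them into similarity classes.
Characteristic polynomials: χ_{M1} = (x - 6)^3, χ_{M2} = (x - 6)^3, χ_{M3} = (x - 6)^3, χ_{M4} = (x - 6)^3.

{M1, M3, M4}: invariant factors x - 6, (x - 6)^2.

{M2}: invariant factors x - 6, x - 6, x - 6.

Matrices are similar if and only if their invariant-factor lists agree; the partition into similarity classes is {M1, M3, M4}, {M2}.

2 classes: {M1, M3, M4}, {M2}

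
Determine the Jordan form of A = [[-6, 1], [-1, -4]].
The characteristic polynomial is det(xI - A) = (x + 5)^2, so the eigenvalues are -5 (algebraic multiplicity 2).

For λ = -5: rank(A + 5I) = 1, rank((A + 5I)^2) = 0. The eigenspace has dimension 2 - 1 = 1, so there is 1 Jordan block; the rank sequence gives block sizes [2].

Assembling the blocks gives the Jordan form J above.

J = [[-5, 1], [0, -5]]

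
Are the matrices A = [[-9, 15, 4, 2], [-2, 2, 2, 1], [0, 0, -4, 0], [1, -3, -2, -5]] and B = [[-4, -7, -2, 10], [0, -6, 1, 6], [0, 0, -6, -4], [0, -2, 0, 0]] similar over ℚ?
Yes.

Two matrices over a field are similar if and only if they have the same invariant factors.

Both A and B have characteristic polynomial (x + 4)^4 and minimal polynomial (x + 4)^3. Computing further, both have invariant factors x + 4, (x + 4)^3. Hence A and B are similar.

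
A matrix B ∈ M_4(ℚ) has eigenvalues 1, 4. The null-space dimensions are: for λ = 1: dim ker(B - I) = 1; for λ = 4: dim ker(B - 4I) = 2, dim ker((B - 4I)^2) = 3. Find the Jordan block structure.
λ = 1: successive nullity increments [1] count blocks of size ≥ k; block sizes are [1].
λ = 4: successive nullity increments [2, 1] count blocks of size ≥ k; block sizes are [2, 1].

Jordan blocks: (1, 1), (4, 2), (4, 1)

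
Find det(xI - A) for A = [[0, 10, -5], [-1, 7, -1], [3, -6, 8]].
xI - A = [[x, -10, 5], [1, x - 7, 1], [-3, 6, x - 8]].

Expanding det(xI - A) along the first row:
det(xI - A) = + (x)·det([[x - 7, 1], [6, x - 8]]) - (-10)·det([[1, 1], [-3, x - 8]]) + (5)·det([[1, x - 7], [-3, 6]]).

Evaluating gives χ_A(x) = x^3 - 15x^2 + 75x - 125 = (x - 5)^3.

χ_A(x) = (x - 5)^3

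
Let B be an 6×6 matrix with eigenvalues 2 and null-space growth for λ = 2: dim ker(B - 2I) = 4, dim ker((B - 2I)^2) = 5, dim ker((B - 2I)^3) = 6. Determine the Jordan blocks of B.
λ = 2: successive nullity increments [4, 1, 1] count blocks of size ≥ k; block sizes are [3, 1, 1, 1].

Jordan blocks: (2, 3), (2, 1), (2, 1), (2, 1)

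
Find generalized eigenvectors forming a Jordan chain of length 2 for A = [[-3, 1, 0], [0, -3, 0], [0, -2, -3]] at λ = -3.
v_1 = [[-1, 1, 1]]^T, v_2 = [[1, 0, -2]]^T

We seek v_1 ∈ ker((A + 3I)^2) \ ker(A + 3I), then set v_{i+1} = (A + 3I) v_i.

One such chain is v_1 = [[-1, 1, 1]]^T, v_2 = [[1, 0, -2]]^T. Check: (A + 3I) v_2 = [[0, 0, 0]]^T = 0.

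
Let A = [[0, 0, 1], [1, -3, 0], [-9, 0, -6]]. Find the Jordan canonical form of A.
The characteristic polynomial is det(xI - A) = (x + 3)^3, so the eigenvalues are -3 (algebraic multiplicity 3).

For λ = -3: rank(A + 3I) = 2, rank((A + 3I)^2) = 1, rank((A + 3I)^3) = 0. The eigenspace has dimension 3 - 2 = 1, so there is 1 Jordan block; the rank sequence gives block sizes [3].

Assembling the blocks gives the Jordan form J above.

J = [[-3, 1, 0], [0, -3, 1], [0, 0, -3]]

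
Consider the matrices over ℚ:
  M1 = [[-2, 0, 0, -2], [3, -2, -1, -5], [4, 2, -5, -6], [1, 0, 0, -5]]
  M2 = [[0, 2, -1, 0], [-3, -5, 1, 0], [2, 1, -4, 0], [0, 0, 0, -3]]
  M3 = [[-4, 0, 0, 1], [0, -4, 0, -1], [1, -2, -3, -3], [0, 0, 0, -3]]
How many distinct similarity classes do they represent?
2 classes: {M1, M3}, {M2}

Characteristic polynomials: χ_{M1} = (x + 3)^2(x + 4)^2, χ_{M2} = (x + 3)^4, χ_{M3} = (x + 3)^2(x + 4)^2.

{M1, M3}: invariant factors (x + 3)(x + 4), (x + 3)(x + 4).

{M2}: invariant factors x + 3, (x + 3)^3.

Matrices are similar if and only if their invariant-factor lists agree; the partition into similarity classes is {M1, M3}, {M2}.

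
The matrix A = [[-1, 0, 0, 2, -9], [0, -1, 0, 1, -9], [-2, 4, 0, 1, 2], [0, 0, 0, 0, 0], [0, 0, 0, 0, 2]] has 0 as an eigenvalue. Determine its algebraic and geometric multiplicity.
The characteristic polynomial is x^2(x - 2)(x + 1)^2, so the factor x appears with exponent 2: the algebraic multiplicity is 2.

rank(A) = 4, so the eigenspace has dimension 5 - 4 = 1: the geometric multiplicity is 1.

Since 1 < 2, A is not diagonalizable.

algebraic multiplicity 2, geometric multiplicity 1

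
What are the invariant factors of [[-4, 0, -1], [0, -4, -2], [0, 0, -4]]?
The Jordan structure of A has elementary divisors (x + 4)^2, (x + 4). Arranging the block sizes at each eigenvalue in decreasing order and taking row products gives the invariant factors.

Invariant factors (smallest first, each dividing the next): x + 4, (x + 4)^2.

Check: the last factor (x + 4)^2 is the minimal polynomial, and the product (x + 4)^3 is the characteristic polynomial.

x + 4, (x + 4)^2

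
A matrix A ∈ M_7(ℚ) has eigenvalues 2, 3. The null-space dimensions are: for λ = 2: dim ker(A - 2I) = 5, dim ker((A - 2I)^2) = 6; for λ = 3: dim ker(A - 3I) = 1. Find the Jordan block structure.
λ = 2: successive nullity increments [5, 1] count blocks of size ≥ k; block sizes are [2, 1, 1, 1, 1].
λ = 3: successive nullity increments [1] count blocks of size ≥ k; block sizes are [1].

Jordan blocks: (2, 2), (2, 1), (2, 1), (2, 1), (2, 1), (3, 1)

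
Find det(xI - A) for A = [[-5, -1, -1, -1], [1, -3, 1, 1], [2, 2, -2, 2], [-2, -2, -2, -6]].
χ_A(x) = (x + 4)^4

xI - A = [[x + 5, 1, 1, 1], [-1, x + 3, -1, -1], [-2, -2, x + 2, -2], [2, 2, 2, x + 6]].

Expanding det(xI - A) along the first row:
det(xI - A) = + (x + 5)·det([[x + 3, -1, -1], [-2, x + 2, -2], [2, 2, x + 6]]) - (1)·det([[-1, -1, -1], [-2, x + 2, -2], [2, 2, x + 6]]) + (1)·det([[-1, x + 3, -1], [-2, -2, -2], [2, 2, x + 6]]) - (1)·det([[-1, x + 3, -1], [-2, -2, x + 2], [2, 2, 2]]).

Evaluating gives χ_A(x) = x^4 + 16x^3 + 96x^2 + 256x + 256 = (x + 4)^4.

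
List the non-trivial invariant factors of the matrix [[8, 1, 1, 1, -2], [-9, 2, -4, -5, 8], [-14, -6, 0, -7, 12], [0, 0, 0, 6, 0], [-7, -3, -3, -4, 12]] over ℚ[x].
x - 6, (x - 6)^2(x - 5)^2

The Jordan structure of A has elementary divisors (x - 5)^2, (x - 6)^2, (x - 6). Arranging the block sizes at each eigenvalue in decreasing order and taking row products gives the invariant factors.

Invariant factors (smallest first, each dividing the next): x - 6, (x - 6)^2(x - 5)^2.

Check: the last factor (x - 6)^2(x - 5)^2 is the minimal polynomial, and the product (x - 6)^3(x - 5)^2 is the characteristic polynomial.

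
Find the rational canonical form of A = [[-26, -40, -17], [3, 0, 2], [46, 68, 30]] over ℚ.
R = [[0, 0, -12], [1, 0, 14], [0, 1, 4]]

The invariant factors of A (the non-unit diagonal entries of the Smith normal form of xI - A over ℚ[x]) are (x - 6)(x^2 + 2x - 2), each dividing the next. The characteristic polynomial is their product, (x - 6)(x^2 + 2x - 2).

The rational canonical form is the block-diagonal matrix of companion matrices C(f_i):
R = [[0, 0, -12], [1, 0, 14], [0, 1, 4]].

Note the characteristic polynomial does not split into linear factors over ℚ, so A has no Jordan form over ℚ; the rational canonical form exists over any field.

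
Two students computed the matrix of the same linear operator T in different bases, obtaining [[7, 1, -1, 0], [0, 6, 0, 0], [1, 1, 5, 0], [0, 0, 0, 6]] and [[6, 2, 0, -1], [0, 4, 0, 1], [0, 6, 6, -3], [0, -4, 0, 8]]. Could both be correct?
Yes.

Two matrices over a field are similar if and only if they have the same invariant factors.

Both A and B have characteristic polynomial (x - 6)^4 and minimal polynomial (x - 6)^2. Computing further, both have invariant factors x - 6, x - 6, (x - 6)^2. Hence A and B are similar.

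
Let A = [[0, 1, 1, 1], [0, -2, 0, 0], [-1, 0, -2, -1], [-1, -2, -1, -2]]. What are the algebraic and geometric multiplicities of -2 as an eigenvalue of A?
algebraic multiplicity 2, geometric multiplicity 1

The characteristic polynomial is (x + 1)^2(x + 2)^2, so the factor x + 2 appears with exponent 2: the algebraic multiplicity is 2.

rank(A + 2I) = 3, so the eigenspace has dimension 4 - 3 = 1: the geometric multiplicity is 1.

Since 1 < 2, A is not diagonalizable.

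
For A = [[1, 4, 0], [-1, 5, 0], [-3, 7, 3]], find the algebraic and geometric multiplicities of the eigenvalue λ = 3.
algebraic multiplicity 3, geometric multiplicity 1

The characteristic polynomial is (x - 3)^3, so the factor x - 3 appears with exponent 3: the algebraic multiplicity is 3.

rank(A - 3I) = 2, so the eigenspace has dimension 3 - 2 = 1: the geometric multiplicity is 1.

Since 1 < 3, A is not diagonalizable.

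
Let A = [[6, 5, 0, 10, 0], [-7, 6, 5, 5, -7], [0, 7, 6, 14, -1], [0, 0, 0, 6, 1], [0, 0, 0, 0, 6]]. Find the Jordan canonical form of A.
J = [[6, 1, 0, 0, 0], [0, 6, 1, 0, 0], [0, 0, 6, 0, 0], [0, 0, 0, 6, 1], [0, 0, 0, 0, 6]]

The characteristic polynomial is det(xI - A) = (x - 6)^5, so the eigenvalues are 6 (algebraic multiplicity 5).

For λ = 6: rank(A - 6I) = 3, rank((A - 6I)^2) = 1, rank((A - 6I)^3) = 0. The eigenspace has dimension 5 - 3 = 2, so there are 2 Jordan blocks; the rank sequence gives block sizes [3, 2].

Assembling the blocks gives the Jordan form J above.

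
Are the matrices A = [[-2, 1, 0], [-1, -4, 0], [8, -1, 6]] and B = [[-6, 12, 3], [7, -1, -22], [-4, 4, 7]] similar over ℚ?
Two matrices over a field are similar if and only if they have the same invariant factors.

Both A and B have characteristic polynomial (x - 6)(x + 3)^2 and minimal polynomial (x - 6)(x + 3)^2. Computing further, both have invariant factors (x - 6)(x + 3)^2. Hence A and B are similar.

Yes.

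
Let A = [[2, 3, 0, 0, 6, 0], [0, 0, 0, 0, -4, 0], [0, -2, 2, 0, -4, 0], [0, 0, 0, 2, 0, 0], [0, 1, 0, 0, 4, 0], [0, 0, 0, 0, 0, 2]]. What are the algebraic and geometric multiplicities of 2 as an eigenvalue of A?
The characteristic polynomial is (x - 2)^6, so the factor x - 2 appears with exponent 6: the algebraic multiplicity is 6.

rank(A - 2I) = 1, so the eigenspace has dimension 6 - 1 = 5: the geometric multiplicity is 5.

Since 5 < 6, A is not diagonalizable.

algebraic multiplicity 6, geometric multiplicity 5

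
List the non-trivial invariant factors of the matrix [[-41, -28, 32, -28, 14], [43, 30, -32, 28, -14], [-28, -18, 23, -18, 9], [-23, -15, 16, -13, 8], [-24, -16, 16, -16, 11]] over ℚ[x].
x - 3, (x - 3)^2(x - 2)(x + 1)

The Jordan structure of A has elementary divisors (x + 1), (x - 2), (x - 3)^2, (x - 3). Arranging the block sizes at each eigenvalue in decreasing order and taking row products gives the invariant factors.

Invariant factors (smallest first, each dividing the next): x - 3, (x - 3)^2(x - 2)(x + 1).

Check: the last factor (x - 3)^2(x - 2)(x + 1) is the minimal polynomial, and the product (x - 3)^3(x - 2)(x + 1) is the characteristic polynomial.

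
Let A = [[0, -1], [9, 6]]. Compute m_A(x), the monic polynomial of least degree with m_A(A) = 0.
The characteristic polynomial factors as (x - 3)^2. The minimal polynomial is ∏(x - λ)^{k_λ} where k_λ is the size of the largest Jordan block at λ.

For λ = 3: rank(A - 3I) = 1, and the largest Jordan block has size 2 (the smallest k with rank((A - 3I)^k) = rank((A - 3I)^(k+1))).

So m_A(x) = (x - 3)^2.

m_A(x) = (x - 3)^2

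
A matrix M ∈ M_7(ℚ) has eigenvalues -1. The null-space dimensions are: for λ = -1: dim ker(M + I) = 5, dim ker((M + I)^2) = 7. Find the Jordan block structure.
Jordan blocks: (-1, 2), (-1, 2), (-1, 1), (-1, 1), (-1, 1)

λ = -1: successive nullity increments [5, 2] count blocks of size ≥ k; block sizes are [2, 2, 1, 1, 1].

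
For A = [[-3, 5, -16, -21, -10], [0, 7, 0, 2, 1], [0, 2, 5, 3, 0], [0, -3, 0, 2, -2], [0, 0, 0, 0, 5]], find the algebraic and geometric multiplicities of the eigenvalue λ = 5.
The characteristic polynomial is (x - 5)^3(x - 4)(x + 3), so the factor x - 5 appears with exponent 3: the algebraic multiplicity is 3.

rank(A - 5I) = 4, so the eigenspace has dimension 5 - 4 = 1: the geometric multiplicity is 1.

Since 1 < 3, A is not diagonalizable.

algebraic multiplicity 3, geometric multiplicity 1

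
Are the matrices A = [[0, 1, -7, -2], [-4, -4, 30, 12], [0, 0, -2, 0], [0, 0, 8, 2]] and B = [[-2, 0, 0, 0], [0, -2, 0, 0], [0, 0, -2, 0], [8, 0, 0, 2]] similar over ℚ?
Both have characteristic polynomial (x - 2)(x + 2)^3, but the minimal polynomial of A is (x - 2)(x + 2)^2 while the minimal polynomial of B is (x - 2)(x + 2). The minimal polynomial is a similarity invariant, so A and B are not similar.

No.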